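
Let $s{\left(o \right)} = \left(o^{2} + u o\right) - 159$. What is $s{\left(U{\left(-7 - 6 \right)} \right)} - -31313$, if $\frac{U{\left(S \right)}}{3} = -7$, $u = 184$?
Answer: $27731$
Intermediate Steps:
$U{\left(S \right)} = -21$ ($U{\left(S \right)} = 3 \left(-7\right) = -21$)
$s{\left(o \right)} = -159 + o^{2} + 184 o$ ($s{\left(o \right)} = \left(o^{2} + 184 o\right) - 159 = -159 + o^{2} + 184 o$)
$s{\left(U{\left(-7 - 6 \right)} \right)} - -31313 = \left(-159 + \left(-21\right)^{2} + 184 \left(-21\right)\right) - -31313 = \left(-159 + 441 - 3864\right) + 31313 = -3582 + 31313 = 27731$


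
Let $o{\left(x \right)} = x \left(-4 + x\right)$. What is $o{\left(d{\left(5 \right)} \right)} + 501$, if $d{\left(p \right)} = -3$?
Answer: $522$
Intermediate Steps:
$o{\left(d{\left(5 \right)} \right)} + 501 = - 3 \left(-4 - 3\right) + 501 = \left(-3\right) \left(-7\right) + 501 = 21 + 501 = 522$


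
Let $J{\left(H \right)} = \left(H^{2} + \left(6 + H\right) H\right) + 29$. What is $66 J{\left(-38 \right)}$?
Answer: $177474$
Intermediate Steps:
$J{\left(H \right)} = 29 + H^{2} + H \left(6 + H\right)$ ($J{\left(H \right)} = \left(H^{2} + H \left(6 + H\right)\right) + 29 = 29 + H^{2} + H \left(6 + H\right)$)
$66 J{\left(-38 \right)} = 66 \left(29 + 2 \left(-38\right)^{2} + 6 \left(-38\right)\right) = 66 \left(29 + 2 \cdot 1444 - 228\right) = 66 \left(29 + 2888 - 228\right) = 66 \cdot 2689 = 177474$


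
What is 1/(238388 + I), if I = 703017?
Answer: 1/941405 ≈ 1.0622e-6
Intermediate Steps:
1/(238388 + I) = 1/(238388 + 703017) = 1/941405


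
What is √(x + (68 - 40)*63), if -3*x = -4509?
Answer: 33*√3 ≈ 57.158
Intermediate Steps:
x = 1503 (x = -⅓*(-4509) = 1503)
√(x + (68 - 40)*63) = √(1503 + (68 - 40)*63) = √(1503 + 28*63) = √(1503 + 1764) = √3267 = 33*√3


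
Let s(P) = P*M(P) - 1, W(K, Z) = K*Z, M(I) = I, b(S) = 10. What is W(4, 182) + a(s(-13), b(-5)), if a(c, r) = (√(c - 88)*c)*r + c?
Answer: 896 + 6720*√5 ≈ 15922.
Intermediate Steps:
s(P) = -1 + P² (s(P) = P*P - 1 = P² - 1 = -1 + P²)
a(c, r) = c + c*r*√(-88 + c) (a(c, r) = (√(-88 + c)*c)*r + c = (c*√(-88 + c))*r + c = c*r*√(-88 + c) + c = c + c*r*√(-88 + c))
W(4, 182) + a(s(-13), b(-5)) = 4*182 + (-1 + (-13)²)*(1 + 10*√(-88 + (-1 + (-13)²))) = 728 + (-1 + 169)*(1 + 10*√(-88 + (-1 + 169))) = 728 + 168*(1 + 10*√(-88 + 168)) = 728 + 168*(1 + 10*√80) = 728 + 168*(1 + 10*(4*√5)) = 728 + 168*(1 + 40*√5) = 728 + (168 + 6720*√5) = 896 + 6720*√5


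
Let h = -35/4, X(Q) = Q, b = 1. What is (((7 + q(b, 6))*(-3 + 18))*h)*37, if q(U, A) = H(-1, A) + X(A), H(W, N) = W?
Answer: -58275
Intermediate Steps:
q(U, A) = -1 + A
h = -35/4 (h = -35*¼ = -35/4 ≈ -8.7500)
(((7 + q(b, 6))*(-3 + 18))*h)*37 = (((7 + (-1 + 6))*(-3 + 18))*(-35/4))*37 = (((7 + 5)*15)*(-35/4))*37 = ((12*15)*(-35/4))*37 = (180*(-35/4))*37 = -1575*37 = -58275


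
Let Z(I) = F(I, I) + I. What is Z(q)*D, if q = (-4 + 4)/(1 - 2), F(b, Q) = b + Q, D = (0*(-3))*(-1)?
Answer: 0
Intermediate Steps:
D = 0 (D = 0*(-1) = 0)
F(b, Q) = Q + b
q = 0 (q = 0/(-1) = 0*(-1) = 0)
Z(I) = 3*I (Z(I) = (I + I) + I = 2*I + I = 3*I)
Z(q)*D = (3*0)*0 = 0*0 = 0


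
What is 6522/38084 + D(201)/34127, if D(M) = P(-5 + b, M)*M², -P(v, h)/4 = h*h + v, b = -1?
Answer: -124305942462213/649846334 ≈ -1.9129e+5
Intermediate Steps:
P(v, h) = -4*v - 4*h² (P(v, h) = -4*(h*h + v) = -4*(h² + v) = -4*(v + h²) = -4*v - 4*h²)
D(M) = M²*(24 - 4*M²) (D(M) = (-4*(-5 - 1) - 4*M²)*M² = (-4*(-6) - 4*M²)*M² = (24 - 4*M²)*M² = M²*(24 - 4*M²))
6522/38084 + D(201)/34127 = 6522/38084 + (4*201²*(6 - 1*201²))/34127 = 6522*(1/38084) + (4*40401*(6 - 1*40401))*(1/34127) = 3261/19042 + (4*40401*(6 - 40401))*(1/34127) = 3261/19042 + (4*40401*(-40395))*(1/34127) = 3261/19042 - 6527993580*1/34127 = 3261/19042 - 6527993580/34127 = -124305942462213/649846334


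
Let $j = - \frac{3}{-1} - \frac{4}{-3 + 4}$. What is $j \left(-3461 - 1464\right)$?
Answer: $4925$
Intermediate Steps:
$j = -1$ ($j = \left(-3\right) \left(-1\right) - \frac{4}{1} = 3 - 4 = -1$)
$j \left(-3461 - 1464\right) = - (-3461 - 1464) = \left(-1\right) \left(-4925\right) = 4925$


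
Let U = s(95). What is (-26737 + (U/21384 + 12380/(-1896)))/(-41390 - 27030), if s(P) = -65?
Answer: 45178812347/115584369120 ≈ 0.39087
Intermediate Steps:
U = -65
(-26737 + (U/21384 + 12380/(-1896)))/(-41390 - 27030) = (-26737 + (-65/21384 + 12380/(-1896)))/(-41390 - 27030) = (-26737 + (-65*1/21384 + 12380*(-1/1896)))/(-68420) = (-26737 + (-65/21384 - 3095/474))*(-1/68420) = (-26737 - 11035715/1689336)*(-1/68420) = -45178812347/1689336*(-1/68420) = 45178812347/115584369120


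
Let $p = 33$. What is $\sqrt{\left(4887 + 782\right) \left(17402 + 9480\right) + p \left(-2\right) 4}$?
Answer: $\sqrt{152393794} \approx 12345.0$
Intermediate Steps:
$\sqrt{\left(4887 + 782\right) \left(17402 + 9480\right) + p \left(-2\right) 4} = \sqrt{\left(4887 + 782\right) \left(17402 + 9480\right) + 33 \left(-2\right) 4} = \sqrt{5669 \cdot 26882 - 264} = \sqrt{152394058 - 264} = \sqrt{152393794}$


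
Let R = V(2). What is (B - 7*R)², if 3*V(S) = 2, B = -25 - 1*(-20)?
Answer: 841/9 ≈ 93.444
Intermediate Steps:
B = -5 (B = -25 + 20 = -5)
V(S) = ⅔ (V(S) = (⅓)*2 = ⅔)
R = ⅔ ≈ 0.66667
(B - 7*R)² = (-5 - 7*⅔)² = (-5 - 14/3)² = (-29/3)² = 841/9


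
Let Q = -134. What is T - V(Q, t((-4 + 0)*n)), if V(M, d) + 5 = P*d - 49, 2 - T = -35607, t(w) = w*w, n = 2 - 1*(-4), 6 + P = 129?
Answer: -35185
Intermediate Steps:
P = 123 (P = -6 + 129 = 123)
n = 6 (n = 2 + 4 = 6)
t(w) = w**2
T = 35609 (T = 2 - 1*(-35607) = 2 + 35607 = 35609)
V(M, d) = -54 + 123*d (V(M, d) = -5 + (123*d - 49) = -5 + (-49 + 123*d) = -54 + 123*d)
T - V(Q, t((-4 + 0)*n)) = 35609 - (-54 + 123*((-4 + 0)*6)**2) = 35609 - (-54 + 123*(-4*6)**2) = 35609 - (-54 + 123*(-24)**2) = 35609 - (-54 + 123*576) = 35609 - (-54 + 70848) = 35609 - 1*70794 = 35609 - 70794 = -35185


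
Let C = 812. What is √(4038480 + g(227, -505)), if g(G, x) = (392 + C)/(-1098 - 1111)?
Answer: 2*√2230250279/47 ≈ 2009.6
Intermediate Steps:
g(G, x) = -1204/2209 (g(G, x) = (392 + 812)/(-1098 - 1111) = 1204/(-2209) = 1204*(-1/2209) = -1204/2209)
√(4038480 + g(227, -505)) = √(4038480 - 1204/2209) = √(8921001116/2209) = 2*√2230250279/47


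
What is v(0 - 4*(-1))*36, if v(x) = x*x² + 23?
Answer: 3132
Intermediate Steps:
v(x) = 23 + x³ (v(x) = x³ + 23 = 23 + x³)
v(0 - 4*(-1))*36 = (23 + (0 - 4*(-1))³)*36 = (23 + (0 + 4)³)*36 = (23 + 4³)*36 = (23 + 64)*36 = 87*36 = 3132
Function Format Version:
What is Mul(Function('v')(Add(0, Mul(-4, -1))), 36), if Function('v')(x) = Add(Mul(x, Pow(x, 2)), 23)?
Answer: 3132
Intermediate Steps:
Function('v')(x) = Add(23, Pow(x, 3)) (Function('v')(x) = Add(Pow(x, 3), 23) = Add(23, Pow(x, 3)))
Mul(Function('v')(Add(0, Mul(-4, -1))), 36) = Mul(Add(23, Pow(Add(0, Mul(-4, -1)), 3)), 36) = Mul(Add(23, Pow(Add(0, 4), 3)), 36) = Mul(Add(23, Pow(4, 3)), 36) = Mul(Add(23, 64), 36) = Mul(87, 36) = 3132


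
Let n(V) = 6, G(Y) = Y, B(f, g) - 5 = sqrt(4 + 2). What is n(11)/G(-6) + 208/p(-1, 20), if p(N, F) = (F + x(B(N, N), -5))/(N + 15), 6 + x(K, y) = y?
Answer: 2903/9 ≈ 322.56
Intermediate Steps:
B(f, g) = 5 + sqrt(6) (B(f, g) = 5 + sqrt(4 + 2) = 5 + sqrt(6))
x(K, y) = -6 + y
p(N, F) = (-11 + F)/(15 + N) (p(N, F) = (F + (-6 - 5))/(N + 15) = (F - 11)/(15 + N) = (-11 + F)/(15 + N))
n(11)/G(-6) + 208/p(-1, 20) = 6/(-6) + 208/(((-11 + 20)/(15 - 1))) = 6*(-1/6) + 208/((9/14)) = -1 + 208/(((1/14)*9)) = -1 + 208/(9/14) = -1 + 208*(14/9) = -1 + 2912/9 = 2903/9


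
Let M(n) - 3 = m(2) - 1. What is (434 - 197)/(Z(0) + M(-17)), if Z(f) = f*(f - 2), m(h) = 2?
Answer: 237/4 ≈ 59.250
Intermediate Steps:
Z(f) = f*(-2 + f)
M(n) = 4 (M(n) = 3 + (2 - 1) = 3 + 1 = 4)
(434 - 197)/(Z(0) + M(-17)) = (434 - 197)/(0*(-2 + 0) + 4) = 237/(0*(-2) + 4) = 237/(0 + 4) = 237/4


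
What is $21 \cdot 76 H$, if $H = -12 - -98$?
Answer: $137256$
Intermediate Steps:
$H = 86$ ($H = -12 + 98 = 86$)
$21 \cdot 76 H = 21 \cdot 76 \cdot 86 = 1596 \cdot 86 = 137256$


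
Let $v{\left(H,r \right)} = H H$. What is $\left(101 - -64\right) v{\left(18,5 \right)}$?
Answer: $53460$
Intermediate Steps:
$v{\left(H,r \right)} = H^{2}$
$\left(101 - -64\right) v{\left(18,5 \right)} = \left(101 - -64\right) 18^{2} = \left(101 + 64\right) 324 = 165 \cdot 324 = 53460$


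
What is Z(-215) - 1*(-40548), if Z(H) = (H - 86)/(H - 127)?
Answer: 13867717/342 ≈ 40549.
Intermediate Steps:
Z(H) = (-86 + H)/(-127 + H)
Z(-215) - 1*(-40548) = (-86 - 215)/(-127 - 215) - 1*(-40548) = -301/(-342) + 40548 = -1/342*(-301) + 40548 = 301/342 + 40548 = 13867717/342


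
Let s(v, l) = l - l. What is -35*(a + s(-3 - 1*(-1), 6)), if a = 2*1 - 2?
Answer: 0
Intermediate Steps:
s(v, l) = 0
a = 0 (a = 2 - 2 = 0)
-35*(a + s(-3 - 1*(-1), 6)) = -35*(0 + 0) = -35*0 = 0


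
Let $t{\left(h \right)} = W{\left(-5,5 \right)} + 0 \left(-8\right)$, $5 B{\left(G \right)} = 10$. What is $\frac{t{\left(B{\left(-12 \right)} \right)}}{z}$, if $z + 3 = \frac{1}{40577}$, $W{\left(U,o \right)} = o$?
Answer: $- \frac{40577}{24346} \approx -1.6667$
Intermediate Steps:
$B{\left(G \right)} = 2$ ($B{\left(G \right)} = \frac{1}{5} \cdot 10 = 2$)
$z = - \frac{121730}{40577}$ ($z = -3 + \frac{1}{40577} = - \frac{121730}{40577} \approx -3.0$)
$t{\left(h \right)} = 5$ ($t{\left(h \right)} = 5 + 0 \left(-8\right) = 5 + 0 = 5$)
$\frac{t{\left(B{\left(-12 \right)} \right)}}{z} = \frac{5}{- \frac{121730}{40577}} = 5 \left(- \frac{40577}{121730}\right) = - \frac{40577}{24346}$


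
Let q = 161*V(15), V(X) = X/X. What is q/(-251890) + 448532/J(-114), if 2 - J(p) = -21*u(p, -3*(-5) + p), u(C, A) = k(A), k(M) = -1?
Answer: -112980728539/4785910 ≈ -23607.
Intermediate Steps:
u(C, A) = -1
V(X) = 1
q = 161 (q = 161*1 = 161)
J(p) = -19 (J(p) = 2 - (-21)*(-1) = 2 - 1*21 = 2 - 21 = -19)
q/(-251890) + 448532/J(-114) = 161/(-251890) + 448532/(-19) = 161*(-1/251890) + 448532*(-1/19) = -161/251890 - 448532/19 = -112980728539/4785910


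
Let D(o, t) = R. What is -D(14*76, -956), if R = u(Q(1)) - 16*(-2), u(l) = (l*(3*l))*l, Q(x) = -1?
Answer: -29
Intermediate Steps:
u(l) = 3*l³ (u(l) = (3*l²)*l = 3*l³)
R = 29 (R = 3*(-1)³ - 16*(-2) = 3*(-1) + 32 = -3 + 32 = 29)
D(o, t) = 29
-D(14*76, -956) = -1*29 = -29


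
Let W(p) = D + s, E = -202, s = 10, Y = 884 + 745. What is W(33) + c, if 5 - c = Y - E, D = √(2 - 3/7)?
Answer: -1816 + √77/7 ≈ -1814.7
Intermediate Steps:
Y = 1629
D = √77/7 (D = √(2 - 3*⅐) = √(2 - 3/7) = √(11/7) = √77/7 ≈ 1.2536)
W(p) = 10 + √77/7 (W(p) = √77/7 + 10 = 10 + √77/7)
c = -1826 (c = 5 - (1629 - 1*(-202)) = 5 - (1629 + 202) = 5 - 1*1831 = 5 - 1831 = -1826)
W(33) + c = (10 + √77/7) - 1826 = -1816 + √77/7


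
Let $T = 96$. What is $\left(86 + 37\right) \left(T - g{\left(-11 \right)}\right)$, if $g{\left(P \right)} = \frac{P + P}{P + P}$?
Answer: $11685$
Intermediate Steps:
$g{\left(P \right)} = 1$ ($g{\left(P \right)} = \frac{2 P}{2 P} = 2 P \frac{1}{2 P} = 1$)
$\left(86 + 37\right) \left(T - g{\left(-11 \right)}\right) = \left(86 + 37\right) \left(96 - 1\right) = 123 \left(96 - 1\right) = 123 \cdot 95 = 11685$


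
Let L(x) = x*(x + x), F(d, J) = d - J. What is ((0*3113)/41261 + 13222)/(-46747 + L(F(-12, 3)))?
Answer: -13222/46297 ≈ -0.28559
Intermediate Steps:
L(x) = 2*x**2 (L(x) = x*(2*x) = 2*x**2)
((0*3113)/41261 + 13222)/(-46747 + L(F(-12, 3))) = ((0*3113)/41261 + 13222)/(-46747 + 2*(-12 - 1*3)**2) = (0*(1/41261) + 13222)/(-46747 + 2*(-12 - 3)**2) = (0 + 13222)/(-46747 + 2*(-15)**2) = 13222/(-46747 + 2*225) = 13222/(-46747 + 450) = 13222/(-46297) = 13222*(-1/46297) = -13222/46297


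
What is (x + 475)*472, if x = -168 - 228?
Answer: 37288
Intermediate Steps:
x = -396
(x + 475)*472 = (-396 + 475)*472 = 79*472 = 37288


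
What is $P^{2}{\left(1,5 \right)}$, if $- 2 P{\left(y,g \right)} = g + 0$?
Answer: $\frac{25}{4} \approx 6.25$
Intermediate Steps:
$P{\left(y,g \right)} = - \frac{g}{2}$ ($P{\left(y,g \right)} = - \frac{g + 0}{2} = - \frac{g}{2}$)
$P^{2}{\left(1,5 \right)} = \left(\left(- \frac{1}{2}\right) 5\right)^{2} = \left(- \frac{5}{2}\right)^{2} = \frac{25}{4}$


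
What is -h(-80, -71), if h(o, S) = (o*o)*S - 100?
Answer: 454500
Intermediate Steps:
h(o, S) = -100 + S*o² (h(o, S) = o²*S - 100 = S*o² - 100 = -100 + S*o²)
-h(-80, -71) = -(-100 - 71*(-80)²) = -(-100 - 71*6400) = -(-100 - 454400) = -1*(-454500) = 454500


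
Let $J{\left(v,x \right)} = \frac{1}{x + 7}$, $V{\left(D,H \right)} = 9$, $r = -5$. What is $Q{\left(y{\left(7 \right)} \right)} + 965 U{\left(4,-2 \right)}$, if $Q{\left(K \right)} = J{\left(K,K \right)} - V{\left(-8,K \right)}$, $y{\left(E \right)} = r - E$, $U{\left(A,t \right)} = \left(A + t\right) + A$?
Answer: $\frac{28904}{5} \approx 5780.8$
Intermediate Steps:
$U{\left(A,t \right)} = t + 2 A$
$y{\left(E \right)} = -5 - E$
$J{\left(v,x \right)} = \frac{1}{7 + x}$
$Q{\left(K \right)} = -9 + \frac{1}{7 + K}$ ($Q{\left(K \right)} = \frac{1}{7 + K} - 9 = -9 + \frac{1}{7 + K}$)
$Q{\left(y{\left(7 \right)} \right)} + 965 U{\left(4,-2 \right)} = \frac{-62 - 9 \left(-5 - 7\right)}{7 - 12} + 965 \left(-2 + 2 \cdot 4\right) = \frac{-62 - 9 \left(-5 - 7\right)}{7 - 12} + 965 \left(-2 + 8\right) = \frac{-62 - -108}{7 - 12} + 965 \cdot 6 = \frac{-62 + 108}{-5} + 5790 = \left(- \frac{1}{5}\right) 46 + 5790 = - \frac{46}{5} + 5790 = \frac{28904}{5}$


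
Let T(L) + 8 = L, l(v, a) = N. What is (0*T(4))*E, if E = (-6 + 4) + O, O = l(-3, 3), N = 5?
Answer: 0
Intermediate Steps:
l(v, a) = 5
O = 5
T(L) = -8 + L
E = 3 (E = (-6 + 4) + 5 = -2 + 5 = 3)
(0*T(4))*E = (0*(-8 + 4))*3 = (0*(-4))*3 = 0*3 = 0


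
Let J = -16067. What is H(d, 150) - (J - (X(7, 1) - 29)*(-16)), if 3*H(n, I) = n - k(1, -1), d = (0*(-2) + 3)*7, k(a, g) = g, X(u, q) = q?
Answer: 49567/3 ≈ 16522.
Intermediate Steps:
d = 21 (d = (0 + 3)*7 = 3*7 = 21)
H(n, I) = ⅓ + n/3 (H(n, I) = (n - 1*(-1))/3 = (n + 1)/3 = (1 + n)/3 = ⅓ + n/3)
H(d, 150) - (J - (X(7, 1) - 29)*(-16)) = (⅓ + (⅓)*21) - (-16067 - (1 - 29)*(-16)) = (⅓ + 7) - (-16067 - (-28)*(-16)) = 22/3 - (-16067 - 1*448) = 22/3 - (-16067 - 448) = 22/3 - 1*(-16515) = 22/3 + 16515 = 49567/3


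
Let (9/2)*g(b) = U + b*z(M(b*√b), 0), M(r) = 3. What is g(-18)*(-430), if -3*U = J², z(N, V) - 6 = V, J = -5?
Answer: 300140/27 ≈ 11116.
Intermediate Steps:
z(N, V) = 6 + V
U = -25/3 (U = -⅓*(-5)² = -⅓*25 = -25/3 ≈ -8.3333)
g(b) = -50/27 + 4*b/3 (g(b) = 2*(-25/3 + b*(6 + 0))/9 = 2*(-25/3 + b*6)/9 = 2*(-25/3 + 6*b)/9 = -50/27 + 4*b/3)
g(-18)*(-430) = (-50/27 + (4/3)*(-18))*(-430) = (-50/27 - 24)*(-430) = -698/27*(-430) = 300140/27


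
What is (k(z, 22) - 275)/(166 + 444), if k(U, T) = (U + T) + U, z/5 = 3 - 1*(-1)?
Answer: -213/610 ≈ -0.34918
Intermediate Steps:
z = 20 (z = 5*(3 - 1*(-1)) = 5*(3 + 1) = 5*4 = 20)
k(U, T) = T + 2*U (k(U, T) = (T + U) + U = T + 2*U)
(k(z, 22) - 275)/(166 + 444) = ((22 + 2*20) - 275)/(166 + 444) = ((22 + 40) - 275)/610 = (62 - 275)*(1/610) = -213*1/610 = -213/610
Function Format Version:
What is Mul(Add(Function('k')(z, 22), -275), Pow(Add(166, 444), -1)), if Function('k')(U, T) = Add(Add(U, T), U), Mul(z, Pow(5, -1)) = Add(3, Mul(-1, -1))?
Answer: Rational(-213, 610) ≈ -0.34918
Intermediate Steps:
z = 20 (z = Mul(5, Add(3, Mul(-1, -1))) = Mul(5, Add(3, 1)) = Mul(5, 4) = 20)
Function('k')(U, T) = Add(T, Mul(2, U)) (Function('k')(U, T) = Add(Add(T, U), U) = Add(T, Mul(2, U)))
Mul(Add(Function('k')(z, 22), -275), Pow(Add(166, 444), -1)) = Mul(Add(Add(22, Mul(2, 20)), -275), Pow(Add(166, 444), -1)) = Mul(Add(Add(22, 40), -275), Pow(610, -1)) = Mul(Add(62, -275), Rational(1, 610)) = Mul(-213, Rational(1, 610)) = Rational(-213, 610)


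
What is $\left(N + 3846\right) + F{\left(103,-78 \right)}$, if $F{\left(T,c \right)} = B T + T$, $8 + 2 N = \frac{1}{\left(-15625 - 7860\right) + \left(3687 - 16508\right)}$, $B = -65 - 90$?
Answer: $- \frac{872796241}{72612} \approx -12020.0$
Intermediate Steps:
$B = -155$
$N = - \frac{290449}{72612}$ ($N = -4 + \frac{1}{2 \left(\left(-15625 - 7860\right) + \left(3687 - 16508\right)\right)} = -4 + \frac{1}{2 \left(-23485 - 12821\right)} = -4 + \frac{1}{2 \left(-36306\right)} = -4 + \frac{1}{2} \left(- \frac{1}{36306}\right) = -4 - \frac{1}{72612} = - \frac{290449}{72612} \approx -4.0$)
$F{\left(T,c \right)} = - 154 T$ ($F{\left(T,c \right)} = - 155 T + T = - 154 T$)
$\left(N + 3846\right) + F{\left(103,-78 \right)} = \left(- \frac{290449}{72612} + 3846\right) - 15862 = \frac{278975303}{72612} - 15862 = - \frac{872796241}{72612}$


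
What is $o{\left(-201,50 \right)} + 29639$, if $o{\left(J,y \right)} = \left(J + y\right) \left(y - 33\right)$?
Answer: $27072$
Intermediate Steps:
$o{\left(J,y \right)} = \left(-33 + y\right) \left(J + y\right)$ ($o{\left(J,y \right)} = \left(J + y\right) \left(-33 + y\right) = \left(-33 + y\right) \left(J + y\right)$)
$o{\left(-201,50 \right)} + 29639 = \left(50^{2} - -6633 - 1650 - 10050\right) + 29639 = \left(2500 + 6633 - 1650 - 10050\right) + 29639 = -2567 + 29639 = 27072$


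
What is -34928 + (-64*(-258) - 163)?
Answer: -18579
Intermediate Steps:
-34928 + (-64*(-258) - 163) = -34928 + (16512 - 163) = -34928 + 16349 = -18579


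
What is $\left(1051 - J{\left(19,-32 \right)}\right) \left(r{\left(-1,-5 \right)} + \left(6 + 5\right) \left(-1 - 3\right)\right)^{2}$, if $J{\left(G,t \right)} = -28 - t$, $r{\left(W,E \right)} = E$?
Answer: $2513847$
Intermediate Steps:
$\left(1051 - J{\left(19,-32 \right)}\right) \left(r{\left(-1,-5 \right)} + \left(6 + 5\right) \left(-1 - 3\right)\right)^{2} = \left(1051 - \left(-28 - -32\right)\right) \left(-5 + \left(6 + 5\right) \left(-1 - 3\right)\right)^{2} = \left(1051 - \left(-28 + 32\right)\right) \left(-5 + 11 \left(-4\right)\right)^{2} = \left(1051 - 4\right) \left(-5 - 44\right)^{2} = \left(1051 - 4\right) \left(-49\right)^{2} = 1047 \cdot 2401 = 2513847$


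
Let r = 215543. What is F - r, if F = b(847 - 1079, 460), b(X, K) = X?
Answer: -215775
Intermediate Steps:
F = -232 (F = 847 - 1079 = -232)
F - r = -232 - 1*215543 = -232 - 215543 = -215775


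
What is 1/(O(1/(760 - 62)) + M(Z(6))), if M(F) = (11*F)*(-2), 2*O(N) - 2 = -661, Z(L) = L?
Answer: -2/923 ≈ -0.0021668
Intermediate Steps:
O(N) = -659/2 (O(N) = 1 + (1/2)*(-661) = 1 - 661/2 = -659/2)
M(F) = -22*F
1/(O(1/(760 - 62)) + M(Z(6))) = 1/(-659/2 - 22*6) = 1/(-659/2 - 132) = 1/(-923/2) = -2/923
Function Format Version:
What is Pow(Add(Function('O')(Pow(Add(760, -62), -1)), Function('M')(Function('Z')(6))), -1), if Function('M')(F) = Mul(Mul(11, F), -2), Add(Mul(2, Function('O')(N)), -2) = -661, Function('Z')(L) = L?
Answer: Rational(-2, 923) ≈ -0.0021668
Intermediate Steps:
Function('O')(N) = Rational(-659, 2) (Function('O')(N) = Add(1, Mul(Rational(1, 2), -661)) = Add(1, Rational(-661, 2)) = Rational(-659, 2))
Function('M')(F) = Mul(-22, F)
Pow(Add(Function('O')(Pow(Add(760, -62), -1)), Function('M')(Function('Z')(6))), -1) = Pow(Add(Rational(-659, 2), Mul(-22, 6)), -1) = Pow(Add(Rational(-659, 2), -132), -1) = Pow(Rational(-923, 2), -1) = Rational(-2, 923)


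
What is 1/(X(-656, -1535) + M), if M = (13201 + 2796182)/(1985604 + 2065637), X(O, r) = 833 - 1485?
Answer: -4051241/2638599749 ≈ -0.0015354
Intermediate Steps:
X(O, r) = -652
M = 2809383/4051241 ≈ 0.69346
1/(X(-656, -1535) + M) = 1/(-652 + 2809383/4051241) = 1/(-2638599749/4051241) = -4051241/2638599749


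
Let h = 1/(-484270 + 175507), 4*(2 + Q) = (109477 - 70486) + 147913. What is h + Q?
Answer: 14426642411/308763 ≈ 46724.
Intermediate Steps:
Q = 46724 (Q = -2 + ((109477 - 70486) + 147913)/4 = -2 + (38991 + 147913)/4 = -2 + (1/4)*186904 = -2 + 46726 = 46724)
h = -1/308763 (h = 1/(-308763) = -1/308763 ≈ -3.2387e-6)
h + Q = -1/308763 + 46724 = 14426642411/308763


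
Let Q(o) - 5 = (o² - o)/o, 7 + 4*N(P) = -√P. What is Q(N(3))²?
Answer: (9 - √3)²/16 ≈ 3.3014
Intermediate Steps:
N(P) = -7/4 - √P/4 (N(P) = -7/4 + (-√P)/4 = -7/4 - √P/4)
Q(o) = 5 + (o² - o)/o
Q(N(3))² = (4 + (-7/4 - √3/4))² = (9/4 - √3/4)²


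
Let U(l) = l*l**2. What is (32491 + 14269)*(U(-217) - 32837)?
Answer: -479343774000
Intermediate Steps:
U(l) = l**3
(32491 + 14269)*(U(-217) - 32837) = (32491 + 14269)*((-217)**3 - 32837) = 46760*(-10218313 - 32837) = 46760*(-10251150) = -479343774000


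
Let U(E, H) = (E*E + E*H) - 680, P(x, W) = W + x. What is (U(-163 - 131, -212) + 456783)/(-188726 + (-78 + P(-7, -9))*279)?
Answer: -604867/214952 ≈ -2.8140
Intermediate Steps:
U(E, H) = -680 + E**2 + E*H (U(E, H) = (E**2 + E*H) - 680 = -680 + E**2 + E*H)
(U(-163 - 131, -212) + 456783)/(-188726 + (-78 + P(-7, -9))*279) = ((-680 + (-163 - 131)**2 + (-163 - 131)*(-212)) + 456783)/(-188726 + (-78 + (-9 - 7))*279) = ((-680 + (-294)**2 - 294*(-212)) + 456783)/(-188726 + (-78 - 16)*279) = ((-680 + 86436 + 62328) + 456783)/(-188726 - 94*279) = (148084 + 456783)/(-188726 - 26226) = 604867/(-214952) = 604867*(-1/214952) = -604867/214952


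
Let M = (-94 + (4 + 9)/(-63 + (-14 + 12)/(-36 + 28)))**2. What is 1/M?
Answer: 63001/559133316 ≈ 0.00011268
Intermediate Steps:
M = 559133316/63001 (M = (-94 + 13/(-63 - 2/(-8)))**2 = (-94 + 13/(-63 - 2*(-1/8)))**2 = (-94 + 13/(-63 + 1/4))**2 = (-94 + 13/(-251/4))**2 = (-94 + 13*(-4/251))**2 = (-94 - 52/251)**2 = (-23646/251)**2 = 559133316/63001 ≈ 8875.0)
1/M = 1/(559133316/63001) = 63001/559133316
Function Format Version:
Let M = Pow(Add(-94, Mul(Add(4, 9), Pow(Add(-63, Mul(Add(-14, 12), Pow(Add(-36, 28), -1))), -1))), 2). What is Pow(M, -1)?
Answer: Rational(63001, 559133316) ≈ 0.00011268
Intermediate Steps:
M = Rational(559133316, 63001) (M = Pow(Add(-94, Mul(13, Pow(Add(-63, Mul(-2, Pow(-8, -1))), -1))), 2) = Pow(Add(-94, Mul(13, Pow(Add(-63, Mul(-2, Rational(-1, 8))), -1))), 2) = Pow(Add(-94, Mul(13, Pow(Add(-63, Rational(1, 4)), -1))), 2) = Pow(Add(-94, Mul(13, Pow(Rational(-251, 4), -1))), 2) = Pow(Add(-94, Mul(13, Rational(-4, 251))), 2) = Pow(Add(-94, Rational(-52, 251)), 2) = Pow(Rational(-23646, 251), 2) = Rational(559133316, 63001) ≈ 8875.0)
Pow(M, -1) = Pow(Rational(559133316, 63001), -1) = Rational(63001, 559133316)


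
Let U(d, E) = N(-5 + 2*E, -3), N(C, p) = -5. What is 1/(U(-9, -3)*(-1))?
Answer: ⅕ ≈ 0.20000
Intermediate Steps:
U(d, E) = -5
1/(U(-9, -3)*(-1)) = 1/(-5*(-1)) = 1/5 = ⅕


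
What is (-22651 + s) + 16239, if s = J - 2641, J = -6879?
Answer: -15932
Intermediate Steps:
s = -9520 (s = -6879 - 2641 = -9520)
(-22651 + s) + 16239 = (-22651 - 9520) + 16239 = -32171 + 16239 = -15932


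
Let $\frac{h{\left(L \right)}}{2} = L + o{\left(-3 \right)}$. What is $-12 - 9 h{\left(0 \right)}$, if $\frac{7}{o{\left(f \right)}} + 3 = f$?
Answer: $9$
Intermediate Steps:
$o{\left(f \right)} = \frac{7}{-3 + f}$
$h{\left(L \right)} = - \frac{7}{3} + 2 L$ ($h{\left(L \right)} = 2 \left(L + \frac{7}{-3 - 3}\right) = 2 \left(L + \frac{7}{-6}\right) = 2 \left(L + 7 \left(- \frac{1}{6}\right)\right) = 2 \left(L - \frac{7}{6}\right) = 2 \left(- \frac{7}{6} + L\right) = - \frac{7}{3} + 2 L$)
$-12 - 9 h{\left(0 \right)} = -12 - 9 \left(- \frac{7}{3} + 2 \cdot 0\right) = -12 - 9 \left(- \frac{7}{3} + 0\right) = -12 - -21 = -12 + 21 = 9$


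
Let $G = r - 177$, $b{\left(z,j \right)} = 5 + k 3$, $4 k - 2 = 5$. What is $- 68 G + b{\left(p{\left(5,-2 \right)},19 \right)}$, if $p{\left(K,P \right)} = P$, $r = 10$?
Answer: $\frac{45465}{4} \approx 11366.0$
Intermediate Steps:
$k = \frac{7}{4}$ ($k = \frac{1}{2} + \frac{1}{4} \cdot 5 = \frac{1}{2} + \frac{5}{4} = \frac{7}{4} \approx 1.75$)
$b{\left(z,j \right)} = \frac{41}{4}$ ($b{\left(z,j \right)} = 5 + \frac{7}{4} \cdot 3 = 5 + \frac{21}{4} = \frac{41}{4}$)
$G = -167$ ($G = 10 - 177 = -167$)
$- 68 G + b{\left(p{\left(5,-2 \right)},19 \right)} = \left(-68\right) \left(-167\right) + \frac{41}{4} = 11356 + \frac{41}{4} = \frac{45465}{4}$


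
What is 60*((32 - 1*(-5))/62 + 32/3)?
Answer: 20950/31 ≈ 675.81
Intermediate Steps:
60*((32 - 1*(-5))/62 + 32/3) = 60*((32 + 5)*(1/62) + 32*(⅓)) = 60*(37*(1/62) + 32/3) = 60*(37/62 + 32/3) = 60*(2095/186) = 20950/31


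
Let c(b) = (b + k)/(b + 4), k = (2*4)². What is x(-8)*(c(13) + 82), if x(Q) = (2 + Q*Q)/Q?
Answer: -48543/68 ≈ -713.87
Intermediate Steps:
k = 64 (k = 8² = 64)
x(Q) = (2 + Q²)/Q
c(b) = (64 + b)/(4 + b) (c(b) = (b + 64)/(b + 4) = (64 + b)/(4 + b))
x(-8)*(c(13) + 82) = (-8 + 2/(-8))*((64 + 13)/(4 + 13) + 82) = (-8 + 2*(-⅛))*(77/17 + 82) = (-8 - ¼)*((1/17)*77 + 82) = -33*(77/17 + 82)/4 = -33/4*1471/17 = -48543/68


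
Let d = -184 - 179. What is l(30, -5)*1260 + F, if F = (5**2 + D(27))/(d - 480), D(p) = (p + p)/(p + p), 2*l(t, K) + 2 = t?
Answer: 14870494/843 ≈ 17640.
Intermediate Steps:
l(t, K) = -1 + t/2
d = -363
D(p) = 1 (D(p) = (2*p)/((2*p)) = (2*p)*(1/(2*p)) = 1)
F = -26/843 (F = (5**2 + 1)/(-363 - 480) = (25 + 1)/(-843) = 26*(-1/843) = -26/843 ≈ -0.030842)
l(30, -5)*1260 + F = (-1 + (1/2)*30)*1260 - 26/843 = (-1 + 15)*1260 - 26/843 = 14*1260 - 26/843 = 17640 - 26/843 = 14870494/843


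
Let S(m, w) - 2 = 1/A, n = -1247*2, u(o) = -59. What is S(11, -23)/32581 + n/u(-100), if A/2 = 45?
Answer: 7313141939/173005110 ≈ 42.271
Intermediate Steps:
A = 90 (A = 2*45 = 90)
n = -2494
S(m, w) = 181/90 (S(m, w) = 2 + 1/90 = 181/90)
S(11, -23)/32581 + n/u(-100) = (181/90)/32581 - 2494/(-59) = (181/90)*(1/32581) - 2494*(-1/59) = 181/2932290 + 2494/59 = 7313141939/173005110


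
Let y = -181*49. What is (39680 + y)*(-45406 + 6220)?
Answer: -1207359846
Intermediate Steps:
y = -8869
(39680 + y)*(-45406 + 6220) = (39680 - 8869)*(-45406 + 6220) = 30811*(-39186) = -1207359846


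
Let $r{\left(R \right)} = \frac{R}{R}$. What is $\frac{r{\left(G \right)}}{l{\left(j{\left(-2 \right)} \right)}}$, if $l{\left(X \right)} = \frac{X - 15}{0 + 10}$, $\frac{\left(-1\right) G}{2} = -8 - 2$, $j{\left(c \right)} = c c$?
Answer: $- \frac{10}{11} \approx -0.90909$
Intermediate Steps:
$j{\left(c \right)} = c^{2}$
$G = 20$ ($G = - 2 \left(-8 - 2\right) = \left(-2\right) \left(-10\right) = 20$)
$r{\left(R \right)} = 1$
$l{\left(X \right)} = - \frac{3}{2} + \frac{X}{10}$ ($l{\left(X \right)} = \frac{-15 + X}{10} = \left(-15 + X\right) \frac{1}{10} = - \frac{3}{2} + \frac{X}{10}$)
$\frac{r{\left(G \right)}}{l{\left(j{\left(-2 \right)} \right)}} = 1 \frac{1}{- \frac{3}{2} + \frac{\left(-2\right)^{2}}{10}} = 1 \frac{1}{- \frac{3}{2} + \frac{1}{10} \cdot 4} = 1 \frac{1}{- \frac{3}{2} + \frac{2}{5}} = 1 \frac{1}{- \frac{11}{10}} = 1 \left(- \frac{10}{11}\right) = - \frac{10}{11}$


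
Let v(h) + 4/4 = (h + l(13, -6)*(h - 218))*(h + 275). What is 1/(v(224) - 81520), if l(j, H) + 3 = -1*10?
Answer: -1/8667 ≈ -0.00011538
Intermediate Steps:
l(j, H) = -13 (l(j, H) = -3 - 1*10 = -3 - 10 = -13)
v(h) = -1 + (275 + h)*(2834 - 12*h) (v(h) = -1 + (h - 13*(h - 218))*(h + 275) = -1 + (h - 13*(-218 + h))*(275 + h) = -1 + (h + (2834 - 13*h))*(275 + h) = -1 + (2834 - 12*h)*(275 + h) = -1 + (275 + h)*(2834 - 12*h))
1/(v(224) - 81520) = 1/((779349 - 466*224 - 12*224²) - 81520) = 1/((779349 - 104384 - 12*50176) - 81520) = 1/((779349 - 104384 - 602112) - 81520) = 1/(72853 - 81520) = 1/(-8667) = -1/8667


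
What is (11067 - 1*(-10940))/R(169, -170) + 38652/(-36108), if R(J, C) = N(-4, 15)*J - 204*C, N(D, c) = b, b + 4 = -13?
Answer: -2131252/5629839 ≈ -0.37856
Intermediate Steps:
b = -17 (b = -4 - 13 = -17)
N(D, c) = -17
R(J, C) = -204*C - 17*J (R(J, C) = -17*J - 204*C = -204*C - 17*J)
(11067 - 1*(-10940))/R(169, -170) + 38652/(-36108) = (11067 - 1*(-10940))/(-204*(-170) - 17*169) + 38652/(-36108) = (11067 + 10940)/(34680 - 2873) + 38652*(-1/36108) = 22007/31807 - 3221/3009 = -2131252/5629839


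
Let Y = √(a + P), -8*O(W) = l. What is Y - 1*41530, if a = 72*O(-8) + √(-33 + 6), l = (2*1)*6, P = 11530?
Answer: -41530 + √(11422 + 3*I*√3) ≈ -41423.0 + 0.02431*I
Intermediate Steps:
l = 12 (l = 2*6 = 12)
O(W) = -3/2 (O(W) = -⅛*12 = -3/2)
a = -108 + 3*I*√3 (a = 72*(-3/2) + √(-33 + 6) = -108 + √(-27) = -108 + 3*I*√3 ≈ -108.0 + 5.1962*I)
Y = √(11422 + 3*I*√3) (Y = √((-108 + 3*I*√3) + 11530) = √(11422 + 3*I*√3) ≈ 106.87 + 0.0243*I)
Y - 1*41530 = √(11422 + 3*I*√3) - 1*41530 = √(11422 + 3*I*√3) - 41530 = -41530 + √(11422 + 3*I*√3)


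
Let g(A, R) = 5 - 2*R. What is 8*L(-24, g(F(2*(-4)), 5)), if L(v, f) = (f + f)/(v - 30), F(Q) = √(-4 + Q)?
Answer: 40/27 ≈ 1.4815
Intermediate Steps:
L(v, f) = 2*f/(-30 + v) (L(v, f) = (2*f)/(-30 + v) = 2*f/(-30 + v))
8*L(-24, g(F(2*(-4)), 5)) = 8*(2*(5 - 2*5)/(-30 - 24)) = 8*(2*(5 - 10)/(-54)) = 8*(2*(-5)*(-1/54)) = 8*(5/27) = 40/27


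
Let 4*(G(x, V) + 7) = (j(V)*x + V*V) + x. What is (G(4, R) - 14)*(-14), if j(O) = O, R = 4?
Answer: 168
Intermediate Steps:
G(x, V) = -7 + x/4 + V**2/4 + V*x/4 (G(x, V) = -7 + ((V*x + V*V) + x)/4 = -7 + ((V*x + V**2) + x)/4 = -7 + ((V**2 + V*x) + x)/4 = -7 + (x + V**2 + V*x)/4 = -7 + (x/4 + V**2/4 + V*x/4) = -7 + x/4 + V**2/4 + V*x/4)
(G(4, R) - 14)*(-14) = ((-7 + (1/4)*4 + (1/4)*4**2 + (1/4)*4*4) - 14)*(-14) = ((-7 + 1 + (1/4)*16 + 4) - 14)*(-14) = ((-7 + 1 + 4 + 4) - 14)*(-14) = (2 - 14)*(-14) = -12*(-14) = 168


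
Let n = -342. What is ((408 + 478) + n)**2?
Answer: 295936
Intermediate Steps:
((408 + 478) + n)**2 = ((408 + 478) - 342)**2 = (886 - 342)**2 = 544**2 = 295936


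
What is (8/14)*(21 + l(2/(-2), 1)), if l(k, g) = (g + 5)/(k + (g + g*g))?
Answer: 108/7 ≈ 15.429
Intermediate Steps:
l(k, g) = (5 + g)/(g + k + g²) (l(k, g) = (5 + g)/(k + (g + g²)) = (5 + g)/(g + k + g²))
(8/14)*(21 + l(2/(-2), 1)) = (8/14)*(21 + (5 + 1)/(1 + 2/(-2) + 1²)) = (8*(1/14))*(21 + 6/(1 + 2*(-½) + 1)) = 4*(21 + 6/(1 - 1 + 1))/7 = 4*(21 + 6/1)/7 = 4*(21 + 1*6)/7 = 4*(21 + 6)/7 = (4/7)*27 = 108/7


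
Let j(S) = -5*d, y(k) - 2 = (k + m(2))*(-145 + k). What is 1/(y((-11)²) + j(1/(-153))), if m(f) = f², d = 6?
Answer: -1/3028 ≈ -0.00033025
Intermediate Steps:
y(k) = 2 + (-145 + k)*(4 + k) (y(k) = 2 + (k + 2²)*(-145 + k) = 2 + (k + 4)*(-145 + k) = 2 + (4 + k)*(-145 + k) = 2 + (-145 + k)*(4 + k))
j(S) = -30 (j(S) = -5*6 = -30)
1/(y((-11)²) + j(1/(-153))) = 1/((-578 + ((-11)²)² - 141*(-11)²) - 30) = 1/((-578 + 121² - 141*121) - 30) = 1/((-578 + 14641 - 17061) - 30) = 1/(-2998 - 30) = 1/(-3028) = -1/3028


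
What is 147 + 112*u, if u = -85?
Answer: -9373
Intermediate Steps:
147 + 112*u = 147 + 112*(-85) = 147 - 9520 = -9373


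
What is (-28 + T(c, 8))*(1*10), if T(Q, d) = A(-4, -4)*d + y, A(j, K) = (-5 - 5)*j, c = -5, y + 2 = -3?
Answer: 2870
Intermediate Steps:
y = -5 (y = -2 - 3 = -5)
A(j, K) = -10*j
T(Q, d) = -5 + 40*d (T(Q, d) = (-10*(-4))*d - 5 = 40*d - 5 = -5 + 40*d)
(-28 + T(c, 8))*(1*10) = (-28 + (-5 + 40*8))*(1*10) = (-28 + (-5 + 320))*10 = (-28 + 315)*10 = 287*10 = 2870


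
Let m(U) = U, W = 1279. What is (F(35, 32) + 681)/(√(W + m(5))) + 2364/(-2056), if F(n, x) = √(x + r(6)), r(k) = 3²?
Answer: -591/514 + √321*(681 + √41)/642 ≈ 18.034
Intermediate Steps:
r(k) = 9
F(n, x) = √(9 + x) (F(n, x) = √(x + 9) = √(9 + x))
(F(35, 32) + 681)/(√(W + m(5))) + 2364/(-2056) = (√(9 + 32) + 681)/(√(1279 + 5)) + 2364/(-2056) = (√41 + 681)/(√1284) + 2364*(-1/2056) = (681 + √41)/((2*√321)) - 591/514 = (681 + √41)*(√321/642) - 591/514 = √321*(681 + √41)/642 - 591/514 = -591/514 + √321*(681 + √41)/642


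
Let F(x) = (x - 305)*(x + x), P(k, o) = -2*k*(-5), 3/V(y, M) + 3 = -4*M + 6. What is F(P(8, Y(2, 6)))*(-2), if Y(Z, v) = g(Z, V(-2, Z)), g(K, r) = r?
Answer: 72000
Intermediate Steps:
V(y, M) = 3/(3 - 4*M) (V(y, M) = 3/(-3 + (-4*M + 6)) = 3/(-3 + (6 - 4*M)) = 3/(3 - 4*M))
Y(Z, v) = -3/(-3 + 4*Z)
P(k, o) = 10*k
F(x) = 2*x*(-305 + x) (F(x) = (-305 + x)*(2*x) = 2*x*(-305 + x))
F(P(8, Y(2, 6)))*(-2) = (2*(10*8)*(-305 + 10*8))*(-2) = (2*80*(-305 + 80))*(-2) = (2*80*(-225))*(-2) = -36000*(-2) = 72000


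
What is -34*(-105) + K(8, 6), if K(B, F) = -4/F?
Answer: 10708/3 ≈ 3569.3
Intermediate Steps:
-34*(-105) + K(8, 6) = -34*(-105) - 4/6 = 3570 - 4*⅙ = 3570 - ⅔ = 10708/3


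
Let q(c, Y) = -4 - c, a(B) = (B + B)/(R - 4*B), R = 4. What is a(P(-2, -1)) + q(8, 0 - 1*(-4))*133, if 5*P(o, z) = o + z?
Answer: -25539/16 ≈ -1596.2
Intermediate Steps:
P(o, z) = o/5 + z/5 (P(o, z) = (o + z)/5 = o/5 + z/5)
a(B) = 2*B/(4 - 4*B) (a(B) = (B + B)/(4 - 4*B) = (2*B)/(4 - 4*B) = 2*B/(4 - 4*B))
a(P(-2, -1)) + q(8, 0 - 1*(-4))*133 = -((1/5)*(-2) + (1/5)*(-1))/(-2 + 2*((1/5)*(-2) + (1/5)*(-1))) + (-4 - 1*8)*133 = -(-2/5 - 1/5)/(-2 + 2*(-2/5 - 1/5)) + (-4 - 8)*133 = -1*(-3/5)/(-2 + 2*(-3/5)) - 12*133 = -1*(-3/5)/(-2 - 6/5) - 1596 = -1*(-3/5)/(-16/5) - 1596 = -1*(-3/5)*(-5/16) - 1596 = -3/16 - 1596 = -25539/16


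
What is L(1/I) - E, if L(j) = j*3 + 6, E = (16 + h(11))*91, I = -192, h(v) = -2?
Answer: -81153/64 ≈ -1268.0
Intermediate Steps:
E = 1274 (E = (16 - 2)*91 = 14*91 = 1274)
L(j) = 6 + 3*j (L(j) = 3*j + 6 = 6 + 3*j)
L(1/I) - E = (6 + 3/(-192)) - 1*1274 = (6 + 3*(-1/192)) - 1274 = (6 - 1/64) - 1274 = 383/64 - 1274 = -81153/64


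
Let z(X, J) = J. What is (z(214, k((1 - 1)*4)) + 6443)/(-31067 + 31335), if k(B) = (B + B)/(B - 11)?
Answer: 6443/268 ≈ 24.041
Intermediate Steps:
k(B) = 2*B/(-11 + B) (k(B) = (2*B)/(-11 + B) = 2*B/(-11 + B))
(z(214, k((1 - 1)*4)) + 6443)/(-31067 + 31335) = (2*((1 - 1)*4)/(-11 + (1 - 1)*4) + 6443)/(-31067 + 31335) = (2*(0*4)/(-11 + 0*4) + 6443)/268 = (2*0/(-11 + 0) + 6443)*(1/268) = (2*0/(-11) + 6443)*(1/268) = (2*0*(-1/11) + 6443)*(1/268) = (0 + 6443)*(1/268) = 6443*(1/268) = 6443/268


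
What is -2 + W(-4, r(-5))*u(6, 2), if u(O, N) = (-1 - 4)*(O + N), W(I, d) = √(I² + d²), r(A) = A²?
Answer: -2 - 40*√641 ≈ -1014.7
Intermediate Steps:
u(O, N) = -5*N - 5*O (u(O, N) = -5*(N + O) = -5*N - 5*O)
-2 + W(-4, r(-5))*u(6, 2) = -2 + √((-4)² + ((-5)²)²)*(-5*2 - 5*6) = -2 + √(16 + 25²)*(-10 - 30) = -2 + √(16 + 625)*(-40) = -2 + √641*(-40) = -2 - 40*√641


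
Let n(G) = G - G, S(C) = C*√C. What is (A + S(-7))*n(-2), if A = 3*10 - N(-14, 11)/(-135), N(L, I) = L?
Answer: 0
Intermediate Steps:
S(C) = C^(3/2)
n(G) = 0
A = 4036/135 (A = 3*10 - (-14)/(-135) = 30 - (-14)*(-1)/135 = 30 - 1*14/135 = 30 - 14/135 = 4036/135 ≈ 29.896)
(A + S(-7))*n(-2) = (4036/135 + (-7)^(3/2))*0 = (4036/135 - 7*I*√7)*0 = 0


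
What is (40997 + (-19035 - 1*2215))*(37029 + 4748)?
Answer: 824970419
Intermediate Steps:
(40997 + (-19035 - 1*2215))*(37029 + 4748) = (40997 + (-19035 - 2215))*41777 = (40997 - 21250)*41777 = 19747*41777 = 824970419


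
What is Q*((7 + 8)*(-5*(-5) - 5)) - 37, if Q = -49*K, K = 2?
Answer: -29437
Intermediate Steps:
Q = -98 (Q = -49*2 = -98)
Q*((7 + 8)*(-5*(-5) - 5)) - 37 = -98*(7 + 8)*(-5*(-5) - 5) - 37 = -1470*(25 - 5) - 37 = -1470*20 - 37 = -98*300 - 37 = -29400 - 37 = -29437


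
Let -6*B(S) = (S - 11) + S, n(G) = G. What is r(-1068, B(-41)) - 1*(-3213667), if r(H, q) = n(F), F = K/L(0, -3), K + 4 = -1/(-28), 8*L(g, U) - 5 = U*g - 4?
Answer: 22495447/7 ≈ 3.2136e+6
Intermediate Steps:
L(g, U) = 1/8 + U*g/8 (L(g, U) = 5/8 + (U*g - 4)/8 = 5/8 + (-4 + U*g)/8 = 5/8 + (-1/2 + U*g/8) = 1/8 + U*g/8)
K = -111/28 (K = -4 - 1/(-28) = -4 - 1*(-1/28) = -4 + 1/28 = -111/28 ≈ -3.9643)
F = -222/7 (F = -111/(28*(1/8 + (1/8)*(-3)*0)) = -111/(28*(1/8 + 0)) = -111/(28*1/8) = -111/28*8 = -222/7 ≈ -31.714)
B(S) = 11/6 - S/3 (B(S) = -((S - 11) + S)/6 = -((-11 + S) + S)/6 = -(-11 + 2*S)/6 = 11/6 - S/3)
r(H, q) = -222/7
r(-1068, B(-41)) - 1*(-3213667) = -222/7 - 1*(-3213667) = -222/7 + 3213667 = 22495447/7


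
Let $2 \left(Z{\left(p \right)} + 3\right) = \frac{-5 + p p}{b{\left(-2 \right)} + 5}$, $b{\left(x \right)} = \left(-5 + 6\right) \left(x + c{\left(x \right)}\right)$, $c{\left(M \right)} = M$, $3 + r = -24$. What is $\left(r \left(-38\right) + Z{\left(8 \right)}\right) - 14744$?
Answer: $- \frac{27383}{2} \approx -13692.0$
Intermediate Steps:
$r = -27$ ($r = -3 - 24 = -27$)
$b{\left(x \right)} = 2 x$ ($b{\left(x \right)} = \left(-5 + 6\right) \left(x + x\right) = 1 \cdot 2 x = 2 x$)
$Z{\left(p \right)} = - \frac{11}{2} + \frac{p^{2}}{2}$ ($Z{\left(p \right)} = -3 + \frac{\left(-5 + p p\right) \frac{1}{2 \left(-2\right) + 5}}{2} = -3 + \frac{\left(-5 + p^{2}\right) \frac{1}{-4 + 5}}{2} = -3 + \frac{\left(-5 + p^{2}\right) 1^{-1}}{2} = -3 + \frac{\left(-5 + p^{2}\right) 1}{2} = -3 + \frac{-5 + p^{2}}{2} = -3 + \left(- \frac{5}{2} + \frac{p^{2}}{2}\right) = - \frac{11}{2} + \frac{p^{2}}{2}$)
$\left(r \left(-38\right) + Z{\left(8 \right)}\right) - 14744 = \left(\left(-27\right) \left(-38\right) - \left(\frac{11}{2} - \frac{8^{2}}{2}\right)\right) - 14744 = \left(1026 + \left(- \frac{11}{2} + \frac{1}{2} \cdot 64\right)\right) - 14744 = \left(1026 + \left(- \frac{11}{2} + 32\right)\right) - 14744 = \left(1026 + \frac{53}{2}\right) - 14744 = \frac{2105}{2} - 14744 = - \frac{27383}{2}$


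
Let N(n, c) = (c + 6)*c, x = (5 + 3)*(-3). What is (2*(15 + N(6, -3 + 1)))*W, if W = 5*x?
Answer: -1680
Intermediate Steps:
x = -24 (x = 8*(-3) = -24)
N(n, c) = c*(6 + c) (N(n, c) = (6 + c)*c = c*(6 + c))
W = -120 (W = 5*(-24) = -120)
(2*(15 + N(6, -3 + 1)))*W = (2*(15 + (-3 + 1)*(6 + (-3 + 1))))*(-120) = (2*(15 - 2*(6 - 2)))*(-120) = (2*(15 - 2*4))*(-120) = (2*(15 - 8))*(-120) = (2*7)*(-120) = 14*(-120) = -1680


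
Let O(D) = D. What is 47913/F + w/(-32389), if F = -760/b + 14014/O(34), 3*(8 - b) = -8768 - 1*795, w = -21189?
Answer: 36334601705952/310644513823 ≈ 116.97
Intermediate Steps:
b = 9587/3 (b = 8 - (-8768 - 1*795)/3 = 8 - (-8768 - 795)/3 = 8 - ⅓*(-9563) = 8 + 9563/3 = 9587/3 ≈ 3195.7)
F = 67137349/162979 (F = -760/9587/3 + 14014/34 = -760*3/9587 + 14014*(1/34) = -2280/9587 + 7007/17 = 67137349/162979 ≈ 411.94)
47913/F + w/(-32389) = 47913/(67137349/162979) - 21189/(-32389) = 47913*(162979/67137349) - 21189*(-1/32389) = 7808812827/67137349 + 3027/4627 = 36334601705952/310644513823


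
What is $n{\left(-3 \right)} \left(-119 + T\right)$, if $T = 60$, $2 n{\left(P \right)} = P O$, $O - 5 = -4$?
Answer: $\frac{177}{2} \approx 88.5$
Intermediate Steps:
$O = 1$ ($O = 5 - 4 = 1$)
$n{\left(P \right)} = \frac{P}{2}$ ($n{\left(P \right)} = \frac{P 1}{2} = \frac{P}{2}$)
$n{\left(-3 \right)} \left(-119 + T\right) = \frac{1}{2} \left(-3\right) \left(-119 + 60\right) = \left(- \frac{3}{2}\right) \left(-59\right) = \frac{177}{2}$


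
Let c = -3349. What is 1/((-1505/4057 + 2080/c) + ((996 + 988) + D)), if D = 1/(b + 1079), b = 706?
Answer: 1426623765/2829007074464 ≈ 0.00050428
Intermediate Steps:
D = 1/1785 (D = 1/(706 + 1079) = 1/1785 ≈ 0.00056022)
1/((-1505/4057 + 2080/c) + ((996 + 988) + D)) = 1/((-1505/4057 + 2080/(-3349)) + ((996 + 988) + 1/1785)) = 1/((-1505*1/4057 + 2080*(-1/3349)) + (1984 + 1/1785)) = 1/((-1505/4057 - 2080/3349) + 3541441/1785) = 1/(-13478805/13586893 + 3541441/1785) = 1/(2829007074464/1426623765) = 1426623765/2829007074464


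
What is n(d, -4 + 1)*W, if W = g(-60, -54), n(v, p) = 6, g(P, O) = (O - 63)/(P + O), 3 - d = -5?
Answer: 117/19 ≈ 6.1579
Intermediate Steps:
d = 8 (d = 3 - 1*(-5) = 3 + 5 = 8)
g(P, O) = (-63 + O)/(O + P)
W = 39/38 (W = (-63 - 54)/(-54 - 60) = -117/(-114) = -1/114*(-117) = 39/38 ≈ 1.0263)
n(d, -4 + 1)*W = 6*(39/38) = 117/19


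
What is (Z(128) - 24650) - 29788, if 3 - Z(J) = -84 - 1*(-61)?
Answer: -54412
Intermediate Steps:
Z(J) = 26 (Z(J) = 3 - (-84 - 1*(-61)) = 3 - (-84 + 61) = 3 - 1*(-23) = 3 + 23 = 26)
(Z(128) - 24650) - 29788 = (26 - 24650) - 29788 = -24624 - 29788 = -54412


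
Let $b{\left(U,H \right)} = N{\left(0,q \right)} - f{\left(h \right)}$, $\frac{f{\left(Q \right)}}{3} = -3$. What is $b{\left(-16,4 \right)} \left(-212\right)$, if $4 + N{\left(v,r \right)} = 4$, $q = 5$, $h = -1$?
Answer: $-1908$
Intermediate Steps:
$f{\left(Q \right)} = -9$ ($f{\left(Q \right)} = 3 \left(-3\right) = -9$)
$N{\left(v,r \right)} = 0$ ($N{\left(v,r \right)} = -4 + 4 = 0$)
$b{\left(U,H \right)} = 9$ ($b{\left(U,H \right)} = 0 - -9 = 0 + 9 = 9$)
$b{\left(-16,4 \right)} \left(-212\right) = 9 \left(-212\right) = -1908$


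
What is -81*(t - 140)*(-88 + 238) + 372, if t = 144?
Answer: -48228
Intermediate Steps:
-81*(t - 140)*(-88 + 238) + 372 = -81*(144 - 140)*(-88 + 238) + 372 = -324*150 + 372 = -81*600 + 372 = -48600 + 372 = -48228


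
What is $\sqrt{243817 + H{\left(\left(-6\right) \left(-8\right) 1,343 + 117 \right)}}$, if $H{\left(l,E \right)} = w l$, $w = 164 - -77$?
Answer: $\sqrt{255385} \approx 505.36$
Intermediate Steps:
$w = 241$ ($w = 164 + 77 = 241$)
$H{\left(l,E \right)} = 241 l$
$\sqrt{243817 + H{\left(\left(-6\right) \left(-8\right) 1,343 + 117 \right)}} = \sqrt{243817 + 241 \left(-6\right) \left(-8\right) 1} = \sqrt{243817 + 241 \cdot 48 \cdot 1} = \sqrt{243817 + 241 \cdot 48} = \sqrt{243817 + 11568} = \sqrt{255385}$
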